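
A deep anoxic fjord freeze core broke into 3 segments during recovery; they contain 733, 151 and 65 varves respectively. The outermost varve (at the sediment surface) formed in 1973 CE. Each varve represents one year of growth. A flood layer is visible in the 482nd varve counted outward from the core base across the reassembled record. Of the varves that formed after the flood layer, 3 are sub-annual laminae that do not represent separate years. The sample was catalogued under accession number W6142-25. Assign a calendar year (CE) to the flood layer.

Total varves = 733 + 151 + 65 = 949.
Between varve 482 and the sediment surface there are 949 − 482 = 467 varves.
Removing the 3 false varves leaves 467 − 3 = 464 true varves beyond the flood layer.
1973 − 464 = 1509 CE.

1509 CE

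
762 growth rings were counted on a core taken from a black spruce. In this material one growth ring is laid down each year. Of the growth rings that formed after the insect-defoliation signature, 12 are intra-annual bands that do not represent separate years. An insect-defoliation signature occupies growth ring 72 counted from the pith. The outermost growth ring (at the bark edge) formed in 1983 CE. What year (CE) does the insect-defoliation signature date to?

The insect-defoliation signature sits at growth ring 72 from the pith, so 762 − 72 = 690 growth rings formed after it.
690 − 12 false = 678 true growth rings after the insect-defoliation signature.
Counting back 678 years from 1983 CE places the insect-defoliation signature in 1983 − 678 = 1305 CE.

1305 CE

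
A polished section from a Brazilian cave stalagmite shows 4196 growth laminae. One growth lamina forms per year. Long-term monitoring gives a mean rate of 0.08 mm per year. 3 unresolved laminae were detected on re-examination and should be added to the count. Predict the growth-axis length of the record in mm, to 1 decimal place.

335.9 mm

Adjusted count: 4196 + 3 = 4199 growth laminae.
Predicted length = 0.08 mm/year × 4199 years = 335.9 mm.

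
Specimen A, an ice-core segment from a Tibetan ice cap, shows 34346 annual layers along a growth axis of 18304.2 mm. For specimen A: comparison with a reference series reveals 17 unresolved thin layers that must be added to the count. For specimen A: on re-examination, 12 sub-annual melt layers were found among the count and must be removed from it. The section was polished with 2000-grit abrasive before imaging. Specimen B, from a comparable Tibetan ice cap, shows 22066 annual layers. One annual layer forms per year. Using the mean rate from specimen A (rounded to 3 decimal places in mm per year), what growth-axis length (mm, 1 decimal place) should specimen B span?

Specimen A: true annual layer count = 34346 − 12 + 17 = 34351.
A: Extension rate ≈ 18304.2 / 34351 = 0.533 mm/year.
For B, 0.533 mm/year × 22066 years = 11761.2 mm.

11761.2 mm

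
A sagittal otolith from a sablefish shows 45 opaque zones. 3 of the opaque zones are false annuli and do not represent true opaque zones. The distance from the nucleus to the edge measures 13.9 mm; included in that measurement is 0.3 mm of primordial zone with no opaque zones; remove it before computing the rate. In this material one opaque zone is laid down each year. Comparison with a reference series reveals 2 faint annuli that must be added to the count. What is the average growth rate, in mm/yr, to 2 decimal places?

0.31 mm/yr

Correcting the raw count gives 45 − 3 + 2 = 44 true opaque zones.
Net length = 13.9 − 0.3 = 13.6 mm.
Extension rate ≈ 13.6 / 44 = 0.31 mm/yr.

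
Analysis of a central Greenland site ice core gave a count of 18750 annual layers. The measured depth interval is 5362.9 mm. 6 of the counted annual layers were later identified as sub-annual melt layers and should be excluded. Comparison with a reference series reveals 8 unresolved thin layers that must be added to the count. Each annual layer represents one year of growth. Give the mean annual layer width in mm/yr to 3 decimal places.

Adjusted count: 18750 − 6 + 8 = 18752 annual layers.
5362.9 mm over 18752 years gives 5362.9 / 18752 ≈ 0.286 mm/yr.

0.286 mm/yr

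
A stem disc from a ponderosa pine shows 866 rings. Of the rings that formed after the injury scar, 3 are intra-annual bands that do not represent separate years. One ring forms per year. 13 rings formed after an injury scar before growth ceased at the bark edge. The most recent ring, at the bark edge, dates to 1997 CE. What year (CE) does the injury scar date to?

1987 CE

There are 13 rings younger than the injury scar.
Excluding 3 false rings: 13 − 3 = 10.
The ring at the bark edge is 1997 CE, so the injury scar dates to 1997 − 10 = 1987 CE.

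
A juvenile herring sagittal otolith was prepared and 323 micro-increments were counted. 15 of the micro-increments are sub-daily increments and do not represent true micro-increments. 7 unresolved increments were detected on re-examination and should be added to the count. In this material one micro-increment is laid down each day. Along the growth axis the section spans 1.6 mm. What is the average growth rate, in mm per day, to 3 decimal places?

True micro-increment count = 323 − 15 + 7 = 315.
1.6 mm over 315 days gives 1.6 / 315 ≈ 0.005 mm per day.

0.005 mm per day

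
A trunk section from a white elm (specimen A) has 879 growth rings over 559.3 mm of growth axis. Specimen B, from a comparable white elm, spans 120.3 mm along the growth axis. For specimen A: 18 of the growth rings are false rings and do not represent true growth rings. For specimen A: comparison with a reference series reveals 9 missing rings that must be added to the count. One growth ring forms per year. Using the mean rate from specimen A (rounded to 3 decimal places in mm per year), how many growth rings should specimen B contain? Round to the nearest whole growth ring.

187 growth rings

Specimen A: true growth ring count = 879 − 18 + 9 = 870.
A: Mean rate = 559.3 mm / 870 years ≈ 0.643 mm per year.
Specimen B: 120.3 mm / 0.643 mm per year = 187.09 years ≈ 187 growth rings.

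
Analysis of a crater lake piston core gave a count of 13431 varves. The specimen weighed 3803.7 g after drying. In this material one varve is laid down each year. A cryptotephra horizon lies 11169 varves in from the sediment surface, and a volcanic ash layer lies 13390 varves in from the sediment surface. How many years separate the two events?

The two markers are separated by 13390 − 11169 = 2221 varves.
One varve per year makes the interval 2221 years.

2221 years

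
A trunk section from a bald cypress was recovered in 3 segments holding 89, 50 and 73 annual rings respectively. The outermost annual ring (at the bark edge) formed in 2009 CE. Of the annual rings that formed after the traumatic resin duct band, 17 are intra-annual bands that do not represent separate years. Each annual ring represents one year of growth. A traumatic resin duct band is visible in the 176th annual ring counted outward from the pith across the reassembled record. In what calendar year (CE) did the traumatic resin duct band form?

Total annual rings = 89 + 50 + 73 = 212.
The traumatic resin duct band sits at annual ring 176 from the pith, so 212 − 176 = 36 annual rings formed after it.
Removing the 17 false annual rings leaves 36 − 17 = 19 true annual rings beyond the traumatic resin duct band.
2009 − 19 = 1990 CE.

1990 CE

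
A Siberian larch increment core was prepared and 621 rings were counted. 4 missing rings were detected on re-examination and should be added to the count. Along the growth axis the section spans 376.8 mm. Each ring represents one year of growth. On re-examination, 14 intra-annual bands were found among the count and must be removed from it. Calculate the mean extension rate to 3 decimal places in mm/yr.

0.617 mm/yr

Correcting the raw count gives 621 − 14 + 4 = 611 true rings.
Extension rate ≈ 376.8 / 611 = 0.617 mm/yr.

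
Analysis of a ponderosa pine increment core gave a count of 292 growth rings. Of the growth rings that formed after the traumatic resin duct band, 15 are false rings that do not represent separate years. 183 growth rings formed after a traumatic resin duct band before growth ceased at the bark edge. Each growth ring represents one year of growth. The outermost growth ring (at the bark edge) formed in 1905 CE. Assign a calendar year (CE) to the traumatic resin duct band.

There are 183 growth rings younger than the traumatic resin duct band.
183 − 15 false = 168 true growth rings after the traumatic resin duct band.
The growth ring at the bark edge is 1905 CE, so the traumatic resin duct band dates to 1905 − 168 = 1737 CE.

1737 CE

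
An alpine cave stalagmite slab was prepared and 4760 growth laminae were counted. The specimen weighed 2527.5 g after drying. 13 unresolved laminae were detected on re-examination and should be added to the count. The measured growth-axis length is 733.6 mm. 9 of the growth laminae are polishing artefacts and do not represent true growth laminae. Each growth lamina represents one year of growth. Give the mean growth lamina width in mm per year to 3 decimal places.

0.154 mm per year

After corrections the count is 4760 − 9 + 13 = 4764 growth laminae.
Extension rate ≈ 733.6 / 4764 = 0.154 mm per year.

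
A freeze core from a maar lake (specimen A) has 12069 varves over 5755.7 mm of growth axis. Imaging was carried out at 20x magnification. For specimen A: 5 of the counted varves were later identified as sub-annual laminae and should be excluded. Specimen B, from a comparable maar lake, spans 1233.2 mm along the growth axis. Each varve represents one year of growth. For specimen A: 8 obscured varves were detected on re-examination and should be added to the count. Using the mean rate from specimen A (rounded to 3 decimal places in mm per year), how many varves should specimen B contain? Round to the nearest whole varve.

2585 varves

Specimen A: after corrections the count is 12069 − 5 + 8 = 12072 varves.
A: Extension rate ≈ 5755.7 / 12072 = 0.477 mm per year.
B spans 1233.2 / 0.477 = 2585.32 years ≈ 2585 varves.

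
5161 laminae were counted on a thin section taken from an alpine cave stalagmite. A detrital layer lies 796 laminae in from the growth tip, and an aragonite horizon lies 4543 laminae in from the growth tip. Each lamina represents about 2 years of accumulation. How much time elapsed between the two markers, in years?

7494 years

4543 − 796 = 3747 laminae lie between the two events.
3747 laminae at 2 years each span 3747 × 2 = 7494 years.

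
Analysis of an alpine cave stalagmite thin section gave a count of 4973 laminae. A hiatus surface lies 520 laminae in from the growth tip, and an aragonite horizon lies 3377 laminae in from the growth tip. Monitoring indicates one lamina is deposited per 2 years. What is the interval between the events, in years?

5714 yr

Separation: 3377 − 520 = 2857 laminae.
At 2 years per lamina, 2857 × 2 = 5714 years.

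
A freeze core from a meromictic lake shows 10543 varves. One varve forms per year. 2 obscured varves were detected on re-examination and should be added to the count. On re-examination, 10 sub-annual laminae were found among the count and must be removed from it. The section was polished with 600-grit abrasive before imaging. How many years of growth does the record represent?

10535 years

Adjusted count: 10543 − 10 + 2 = 10535 varves.
At one varve per year, that is 10535 years.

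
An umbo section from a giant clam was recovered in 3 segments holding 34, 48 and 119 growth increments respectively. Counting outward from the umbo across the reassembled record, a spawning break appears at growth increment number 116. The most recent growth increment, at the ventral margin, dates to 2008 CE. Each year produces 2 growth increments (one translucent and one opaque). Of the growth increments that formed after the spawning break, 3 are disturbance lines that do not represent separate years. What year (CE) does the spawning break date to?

1967 CE

Total growth increments = 34 + 48 + 119 = 201.
The spawning break sits at growth increment 116 from the umbo, so 201 − 116 = 85 growth increments formed after it.
Excluding 3 false growth increments: 85 − 3 = 82.
82 growth increments at 2 per year is 82 / 2 = 41 years.
Counting back 41 years from 2008 CE places the spawning break in 2008 − 41 = 1967 CE.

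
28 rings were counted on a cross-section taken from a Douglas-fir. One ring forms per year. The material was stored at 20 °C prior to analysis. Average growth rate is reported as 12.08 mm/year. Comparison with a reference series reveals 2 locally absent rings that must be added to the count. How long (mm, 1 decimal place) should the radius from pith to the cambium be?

Adjusted count: 28 + 2 = 30 rings.
30 years at 12.08 mm/year gives 12.08 × 30 = 362.4 mm.

362.4 mm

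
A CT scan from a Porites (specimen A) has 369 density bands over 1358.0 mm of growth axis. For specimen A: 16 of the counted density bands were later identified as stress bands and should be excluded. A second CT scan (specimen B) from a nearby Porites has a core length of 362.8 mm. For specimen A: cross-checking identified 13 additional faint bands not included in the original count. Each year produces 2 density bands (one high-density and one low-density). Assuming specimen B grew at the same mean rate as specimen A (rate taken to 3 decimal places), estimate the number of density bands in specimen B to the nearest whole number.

98 density bands

Specimen A: adjusted count: 369 − 16 + 13 = 366 density bands.
Specimen A: with 2 density bands per year, 366 / 2 = 183 years.
A: 1358.0 mm over 183 years gives 1358.0 / 183 ≈ 7.421 mm per year.
For B, 362.8 / 7.421 = 48.89 years; at 2 density bands per year that is 48.89 × 2 ≈ 98 density bands.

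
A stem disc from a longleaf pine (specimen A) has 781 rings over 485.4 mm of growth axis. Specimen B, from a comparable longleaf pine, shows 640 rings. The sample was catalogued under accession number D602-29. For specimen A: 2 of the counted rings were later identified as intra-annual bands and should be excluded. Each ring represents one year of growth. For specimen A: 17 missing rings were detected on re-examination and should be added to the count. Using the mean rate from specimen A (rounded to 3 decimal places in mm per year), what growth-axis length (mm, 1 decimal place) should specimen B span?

Specimen A: true ring count = 781 − 2 + 17 = 796.
A: Mean rate = 485.4 mm / 796 years ≈ 0.610 mm/year.
Length of B = 0.610 × 640 = 390.4 mm.

390.4 mm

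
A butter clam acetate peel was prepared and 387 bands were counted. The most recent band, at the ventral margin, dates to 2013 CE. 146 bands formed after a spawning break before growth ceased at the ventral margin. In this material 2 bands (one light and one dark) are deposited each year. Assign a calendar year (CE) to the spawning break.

There are 146 bands younger than the spawning break.
Dividing by 2 bands per year: 146 / 2 = 73 years.
The band at the ventral margin is 2013 CE, so the spawning break dates to 2013 − 73 = 1940 CE.

1940 CE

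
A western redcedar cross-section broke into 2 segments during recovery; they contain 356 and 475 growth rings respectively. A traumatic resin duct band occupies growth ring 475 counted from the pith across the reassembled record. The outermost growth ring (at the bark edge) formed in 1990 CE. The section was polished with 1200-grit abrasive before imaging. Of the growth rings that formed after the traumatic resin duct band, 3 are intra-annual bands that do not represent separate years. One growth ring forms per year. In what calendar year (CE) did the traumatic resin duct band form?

1637 CE

Total growth rings = 356 + 475 = 831.
831 − 475 = 356 growth rings lie beyond the traumatic resin duct band toward the bark edge.
Excluding 3 false growth rings: 356 − 3 = 353.
The growth ring at the bark edge is 1990 CE, so the traumatic resin duct band dates to 1990 − 353 = 1637 CE.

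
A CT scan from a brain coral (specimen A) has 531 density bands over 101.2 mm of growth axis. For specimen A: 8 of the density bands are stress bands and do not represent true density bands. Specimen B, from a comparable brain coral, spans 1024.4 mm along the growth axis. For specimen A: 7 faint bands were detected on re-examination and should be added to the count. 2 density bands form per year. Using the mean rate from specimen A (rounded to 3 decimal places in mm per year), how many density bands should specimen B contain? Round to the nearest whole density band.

Specimen A: true density band count = 531 − 8 + 7 = 530.
Specimen A: 530 density bands at 2 per year is 530 / 2 = 265 years.
A: Mean rate = 101.2 mm / 265 years ≈ 0.382 mm/year.
B spans 1024.4 / 0.382 = 2681.68 years; at 2 density bands per year that is 2681.68 × 2 ≈ 5363 density bands.

5363 density bands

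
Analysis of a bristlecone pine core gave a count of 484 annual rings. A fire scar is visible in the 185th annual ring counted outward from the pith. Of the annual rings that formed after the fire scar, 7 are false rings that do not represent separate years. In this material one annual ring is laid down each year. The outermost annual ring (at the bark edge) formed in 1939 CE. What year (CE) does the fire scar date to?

484 − 185 = 299 annual rings lie beyond the fire scar toward the bark edge.
Excluding 7 false annual rings: 299 − 7 = 292.
The annual ring at the bark edge is 1939 CE, so the fire scar dates to 1939 − 292 = 1647 CE.

1647 CE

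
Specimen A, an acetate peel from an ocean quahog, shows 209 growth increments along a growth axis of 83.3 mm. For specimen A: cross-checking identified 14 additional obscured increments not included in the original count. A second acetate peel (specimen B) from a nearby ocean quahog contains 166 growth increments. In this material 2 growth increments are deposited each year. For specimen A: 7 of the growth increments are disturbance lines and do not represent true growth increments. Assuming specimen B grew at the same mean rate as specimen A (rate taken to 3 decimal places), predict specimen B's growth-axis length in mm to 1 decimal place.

Specimen A: correcting the raw count gives 209 − 7 + 14 = 216 true growth increments.
Specimen A: dividing by 2 growth increments per year: 216 / 2 = 108 years.
A: 83.3 mm over 108 years gives 83.3 / 108 ≈ 0.771 mm/yr.
Specimen B: with 2 growth increments per year, 166 / 2 = 83 years. B's length ≈ 0.771 × 83 = 64.0 mm.

64.0 mm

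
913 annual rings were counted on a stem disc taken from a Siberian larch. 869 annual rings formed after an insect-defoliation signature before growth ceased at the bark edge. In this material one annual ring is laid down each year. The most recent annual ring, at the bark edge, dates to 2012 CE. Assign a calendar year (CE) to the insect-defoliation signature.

There are 869 annual rings younger than the insect-defoliation signature.
Counting back 869 years from 2012 CE places the insect-defoliation signature in 2012 − 869 = 1143 CE.

1143 CE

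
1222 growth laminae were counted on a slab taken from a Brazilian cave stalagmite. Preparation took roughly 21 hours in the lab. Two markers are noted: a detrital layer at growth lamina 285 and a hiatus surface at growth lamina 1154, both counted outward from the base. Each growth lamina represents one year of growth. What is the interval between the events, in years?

1154 − 285 = 869 growth laminae lie between the two events.
One growth lamina per year makes the interval 869 years.

869 years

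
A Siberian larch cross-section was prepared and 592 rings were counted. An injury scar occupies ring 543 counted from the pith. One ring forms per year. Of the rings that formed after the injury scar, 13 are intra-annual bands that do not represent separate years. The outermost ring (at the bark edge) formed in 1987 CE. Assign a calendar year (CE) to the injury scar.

Between ring 543 and the bark edge there are 592 − 543 = 49 rings.
49 − 13 false = 36 true rings after the injury scar.
The ring at the bark edge is 1987 CE, so the injury scar dates to 1987 − 36 = 1951 CE.

1951 CE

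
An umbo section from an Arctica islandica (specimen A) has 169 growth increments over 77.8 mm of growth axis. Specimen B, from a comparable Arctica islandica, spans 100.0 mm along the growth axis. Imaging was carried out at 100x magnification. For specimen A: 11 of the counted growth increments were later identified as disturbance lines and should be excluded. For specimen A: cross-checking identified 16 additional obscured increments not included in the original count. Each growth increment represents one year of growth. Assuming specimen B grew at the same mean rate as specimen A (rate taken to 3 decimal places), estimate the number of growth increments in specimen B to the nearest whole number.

Specimen A: adjusted count: 169 − 11 + 16 = 174 growth increments.
A: 77.8 mm over 174 years gives 77.8 / 174 ≈ 0.447 mm per year.
Specimen B: 100.0 mm / 0.447 mm per year = 223.71 years ≈ 224 growth increments.

224 growth increments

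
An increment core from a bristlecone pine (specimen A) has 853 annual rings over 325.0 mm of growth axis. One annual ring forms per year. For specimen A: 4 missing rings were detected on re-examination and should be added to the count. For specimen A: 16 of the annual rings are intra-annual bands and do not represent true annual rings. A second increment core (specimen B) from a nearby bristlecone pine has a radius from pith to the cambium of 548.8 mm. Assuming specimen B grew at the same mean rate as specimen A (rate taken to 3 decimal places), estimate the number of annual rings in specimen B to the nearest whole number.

Specimen A: true annual ring count = 853 − 16 + 4 = 841.
A: 325.0 mm over 841 years gives 325.0 / 841 ≈ 0.386 mm/year.
Specimen B: 548.8 mm / 0.386 mm per year = 1421.76 years ≈ 1422 annual rings.

1422 annual rings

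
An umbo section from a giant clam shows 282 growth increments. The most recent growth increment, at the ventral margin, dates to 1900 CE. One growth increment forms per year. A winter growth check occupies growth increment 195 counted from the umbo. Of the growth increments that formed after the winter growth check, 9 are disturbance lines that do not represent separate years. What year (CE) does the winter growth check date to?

Between growth increment 195 and the ventral margin there are 282 − 195 = 87 growth increments.
Removing the 9 false growth increments leaves 87 − 9 = 78 true growth increments beyond the winter growth check.
1900 − 78 = 1822 CE.

1822 CE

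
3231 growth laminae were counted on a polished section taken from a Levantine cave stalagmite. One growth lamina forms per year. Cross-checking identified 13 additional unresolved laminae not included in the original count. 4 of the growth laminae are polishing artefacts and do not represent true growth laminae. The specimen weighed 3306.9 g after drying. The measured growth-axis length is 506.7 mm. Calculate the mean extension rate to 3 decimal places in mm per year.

Adjusted count: 3231 − 4 + 13 = 3240 growth laminae.
506.7 mm over 3240 years gives 506.7 / 3240 ≈ 0.156 mm per year.

0.156 mm per year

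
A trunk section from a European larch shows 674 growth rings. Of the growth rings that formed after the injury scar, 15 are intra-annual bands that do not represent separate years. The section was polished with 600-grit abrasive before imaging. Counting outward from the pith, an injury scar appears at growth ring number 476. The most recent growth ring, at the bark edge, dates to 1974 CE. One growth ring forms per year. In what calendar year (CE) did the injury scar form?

Between growth ring 476 and the bark edge there are 674 − 476 = 198 growth rings.
198 − 15 false = 183 true growth rings after the injury scar.
Counting back 183 years from 1974 CE places the injury scar in 1974 − 183 = 1791 CE.

1791 CE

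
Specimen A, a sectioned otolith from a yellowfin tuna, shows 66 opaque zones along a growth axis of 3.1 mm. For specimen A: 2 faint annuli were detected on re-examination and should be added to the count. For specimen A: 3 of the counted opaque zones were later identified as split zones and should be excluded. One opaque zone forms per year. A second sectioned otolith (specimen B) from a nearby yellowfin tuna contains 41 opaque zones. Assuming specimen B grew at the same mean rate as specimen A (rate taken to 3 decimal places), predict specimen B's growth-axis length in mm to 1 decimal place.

Specimen A: adjusted count: 66 − 3 + 2 = 65 opaque zones.
A: 3.1 mm over 65 years gives 3.1 / 65 ≈ 0.048 mm per year.
B's length ≈ 0.048 × 41 = 2.0 mm.

2.0 mm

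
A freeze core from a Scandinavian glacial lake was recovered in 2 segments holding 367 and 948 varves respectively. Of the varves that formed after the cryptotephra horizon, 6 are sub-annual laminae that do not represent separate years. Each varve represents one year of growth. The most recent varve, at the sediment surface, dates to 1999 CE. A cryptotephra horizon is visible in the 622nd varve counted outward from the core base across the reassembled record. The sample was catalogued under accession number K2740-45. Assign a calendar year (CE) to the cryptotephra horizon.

Total varves = 367 + 948 = 1315.
The cryptotephra horizon sits at varve 622 from the core base, so 1315 − 622 = 693 varves formed after it.
Excluding 6 false varves: 693 − 6 = 687.
The varve at the sediment surface is 1999 CE, so the cryptotephra horizon dates to 1999 − 687 = 1312 CE.

1312 CE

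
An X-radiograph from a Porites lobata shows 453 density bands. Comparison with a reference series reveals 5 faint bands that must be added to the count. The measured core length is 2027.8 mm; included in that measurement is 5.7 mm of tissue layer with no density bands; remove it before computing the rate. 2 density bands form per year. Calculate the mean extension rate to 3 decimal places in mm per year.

Correcting the raw count gives 453 + 5 = 458 true density bands.
With 2 density bands per year, 458 / 2 = 229 years.
Net length = 2027.8 − 5.7 = 2022.1 mm.
Extension rate ≈ 2022.1 / 229 = 8.830 mm per year.

8.830 mm per year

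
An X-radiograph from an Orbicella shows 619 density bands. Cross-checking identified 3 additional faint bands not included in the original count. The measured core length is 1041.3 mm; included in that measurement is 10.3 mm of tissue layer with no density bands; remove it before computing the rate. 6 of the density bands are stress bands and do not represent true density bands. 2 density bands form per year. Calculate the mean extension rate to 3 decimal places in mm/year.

True density band count = 619 − 6 + 3 = 616.
616 density bands at 2 per year is 616 / 2 = 308 years.
Removing the 10.3 mm offcut leaves 1041.3 − 10.3 = 1031.0 mm.
Extension rate ≈ 1031.0 / 308 = 3.347 mm/year.

3.347 mm/year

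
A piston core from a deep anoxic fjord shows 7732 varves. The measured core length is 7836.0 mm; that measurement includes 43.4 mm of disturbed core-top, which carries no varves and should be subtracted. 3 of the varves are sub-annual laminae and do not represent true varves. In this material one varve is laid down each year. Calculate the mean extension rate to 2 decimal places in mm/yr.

After corrections the count is 7732 − 3 = 7729 varves.
The growth record spans 7836.0 − 43.4 = 7792.6 mm.
7792.6 mm over 7729 years gives 7792.6 / 7729 ≈ 1.01 mm/yr.

1.01 mm/yr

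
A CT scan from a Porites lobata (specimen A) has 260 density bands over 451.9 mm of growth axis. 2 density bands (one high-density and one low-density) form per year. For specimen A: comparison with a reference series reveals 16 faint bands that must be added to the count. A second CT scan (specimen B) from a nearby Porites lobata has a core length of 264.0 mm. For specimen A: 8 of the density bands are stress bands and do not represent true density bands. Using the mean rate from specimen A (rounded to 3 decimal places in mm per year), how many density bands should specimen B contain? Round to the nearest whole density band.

Specimen A: adjusted count: 260 − 8 + 16 = 268 density bands.
Specimen A: with 2 density bands per year, 268 / 2 = 134 years.
A: 451.9 mm over 134 years gives 451.9 / 134 ≈ 3.372 mm/yr.
For B, 264.0 / 3.372 = 78.29 years; at 2 density bands per year that is 78.29 × 2 ≈ 157 density bands.

157 density bands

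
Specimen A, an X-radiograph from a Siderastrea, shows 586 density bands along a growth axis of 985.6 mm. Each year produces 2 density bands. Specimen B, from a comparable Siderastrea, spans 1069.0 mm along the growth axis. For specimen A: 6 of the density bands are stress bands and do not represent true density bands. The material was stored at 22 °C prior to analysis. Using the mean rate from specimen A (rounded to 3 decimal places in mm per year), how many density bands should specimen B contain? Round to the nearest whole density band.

629 density bands

Specimen A: correcting the raw count gives 586 − 6 = 580 true density bands.
Specimen A: dividing by 2 density bands per year: 580 / 2 = 290 years.
A: Extension rate ≈ 985.6 / 290 = 3.399 mm/year.
B spans 1069.0 / 3.399 = 314.50 years; at 2 density bands per year that is 314.50 × 2 ≈ 629 density bands.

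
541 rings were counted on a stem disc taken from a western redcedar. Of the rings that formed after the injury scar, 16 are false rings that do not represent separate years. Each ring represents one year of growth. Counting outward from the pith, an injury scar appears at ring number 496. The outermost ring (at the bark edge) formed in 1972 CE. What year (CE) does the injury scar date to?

1943 CE

Between ring 496 and the bark edge there are 541 − 496 = 45 rings.
Removing the 16 false rings leaves 45 − 16 = 29 true rings beyond the injury scar.
1972 − 29 = 1943 CE.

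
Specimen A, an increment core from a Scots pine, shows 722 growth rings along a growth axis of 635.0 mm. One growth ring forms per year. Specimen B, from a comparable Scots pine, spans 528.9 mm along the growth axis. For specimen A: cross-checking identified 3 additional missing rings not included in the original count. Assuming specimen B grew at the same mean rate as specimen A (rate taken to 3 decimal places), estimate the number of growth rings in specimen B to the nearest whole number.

604 growth rings

Specimen A: correcting the raw count gives 722 + 3 = 725 true growth rings.
A: 635.0 mm over 725 years gives 635.0 / 725 ≈ 0.876 mm/yr.
For B, 528.9 / 0.876 = 603.77 years ≈ 604 growth rings.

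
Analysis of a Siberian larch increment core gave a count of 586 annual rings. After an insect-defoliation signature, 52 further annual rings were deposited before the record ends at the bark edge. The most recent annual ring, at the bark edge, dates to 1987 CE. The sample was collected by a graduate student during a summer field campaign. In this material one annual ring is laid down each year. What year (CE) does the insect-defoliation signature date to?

52 annual rings post-date the insect-defoliation signature.
1987 − 52 = 1935 CE.

1935 CE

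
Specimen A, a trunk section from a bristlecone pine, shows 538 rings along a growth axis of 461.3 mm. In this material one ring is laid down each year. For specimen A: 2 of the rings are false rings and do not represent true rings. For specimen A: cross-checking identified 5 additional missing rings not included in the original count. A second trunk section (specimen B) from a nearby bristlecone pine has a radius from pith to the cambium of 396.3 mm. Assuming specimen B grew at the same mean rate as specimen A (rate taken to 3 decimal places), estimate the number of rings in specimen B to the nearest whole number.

Specimen A: correcting the raw count gives 538 − 2 + 5 = 541 true rings.
A: Extension rate ≈ 461.3 / 541 = 0.853 mm/year.
Specimen B: 396.3 mm / 0.853 mm per year = 464.60 years ≈ 465 rings.

465 rings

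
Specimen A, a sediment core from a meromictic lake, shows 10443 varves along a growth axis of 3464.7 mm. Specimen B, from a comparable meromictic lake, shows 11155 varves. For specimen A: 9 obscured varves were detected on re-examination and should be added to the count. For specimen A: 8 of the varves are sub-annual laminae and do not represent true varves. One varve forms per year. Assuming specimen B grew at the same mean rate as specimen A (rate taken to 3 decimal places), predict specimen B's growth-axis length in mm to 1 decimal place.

3703.5 mm

Specimen A: after corrections the count is 10443 − 8 + 9 = 10444 varves.
A: Mean rate = 3464.7 mm / 10444 years ≈ 0.332 mm/yr.
B's length ≈ 0.332 × 11155 = 3703.5 mm.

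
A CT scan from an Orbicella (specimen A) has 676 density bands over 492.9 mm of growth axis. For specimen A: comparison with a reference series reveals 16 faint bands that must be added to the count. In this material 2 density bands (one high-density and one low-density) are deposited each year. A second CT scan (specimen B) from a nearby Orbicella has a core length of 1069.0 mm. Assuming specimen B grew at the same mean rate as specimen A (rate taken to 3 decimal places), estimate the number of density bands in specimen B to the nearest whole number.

1500 density bands

Specimen A: adjusted count: 676 + 16 = 692 density bands.
Specimen A: dividing by 2 density bands per year: 692 / 2 = 346 years.
A: 492.9 mm over 346 years gives 492.9 / 346 ≈ 1.425 mm/yr.
B spans 1069.0 / 1.425 = 750.18 years; at 2 density bands per year that is 750.18 × 2 ≈ 1500 density bands.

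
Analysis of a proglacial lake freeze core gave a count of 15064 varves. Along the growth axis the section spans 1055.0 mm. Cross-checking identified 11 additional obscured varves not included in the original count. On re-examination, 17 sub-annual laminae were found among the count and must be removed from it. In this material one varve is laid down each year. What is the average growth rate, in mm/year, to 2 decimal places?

After corrections the count is 15064 − 17 + 11 = 15058 varves.
Mean rate = 1055.0 mm / 15058 years ≈ 0.07 mm/year.

0.07 mm/year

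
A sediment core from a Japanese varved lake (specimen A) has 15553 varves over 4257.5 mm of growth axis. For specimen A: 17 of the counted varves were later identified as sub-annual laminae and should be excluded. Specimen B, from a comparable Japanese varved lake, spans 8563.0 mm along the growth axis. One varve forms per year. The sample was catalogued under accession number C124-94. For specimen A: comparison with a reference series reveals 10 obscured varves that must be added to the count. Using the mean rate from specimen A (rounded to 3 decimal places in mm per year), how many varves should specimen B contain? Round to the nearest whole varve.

31252 varves

Specimen A: adjusted count: 15553 − 17 + 10 = 15546 varves.
A: Extension rate ≈ 4257.5 / 15546 = 0.274 mm/yr.
For B, 8563.0 / 0.274 = 31251.82 years ≈ 31252 varves.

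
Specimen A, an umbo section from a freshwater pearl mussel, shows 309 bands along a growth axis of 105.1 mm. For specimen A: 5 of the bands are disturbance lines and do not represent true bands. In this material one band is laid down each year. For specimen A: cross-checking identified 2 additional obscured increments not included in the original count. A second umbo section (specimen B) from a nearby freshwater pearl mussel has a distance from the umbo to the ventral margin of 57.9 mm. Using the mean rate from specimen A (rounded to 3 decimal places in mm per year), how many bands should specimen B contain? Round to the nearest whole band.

Specimen A: adjusted count: 309 − 5 + 2 = 306 bands.
A: Extension rate ≈ 105.1 / 306 = 0.343 mm/yr.
For B, 57.9 / 0.343 = 168.80 years ≈ 169 bands.

169 bands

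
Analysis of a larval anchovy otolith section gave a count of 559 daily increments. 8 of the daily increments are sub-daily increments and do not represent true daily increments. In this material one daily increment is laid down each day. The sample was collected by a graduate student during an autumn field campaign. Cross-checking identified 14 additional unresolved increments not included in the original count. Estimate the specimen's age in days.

565 d

After corrections the count is 559 − 8 + 14 = 565 daily increments.
At one daily increment per day, that is 565 days.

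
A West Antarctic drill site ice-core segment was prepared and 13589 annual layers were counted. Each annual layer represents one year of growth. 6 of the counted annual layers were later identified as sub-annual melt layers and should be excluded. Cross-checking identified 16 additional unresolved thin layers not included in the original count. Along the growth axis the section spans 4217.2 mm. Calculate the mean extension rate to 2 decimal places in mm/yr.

0.31 mm/yr

True annual layer count = 13589 − 6 + 16 = 13599.
4217.2 mm over 13599 years gives 4217.2 / 13599 ≈ 0.31 mm/yr.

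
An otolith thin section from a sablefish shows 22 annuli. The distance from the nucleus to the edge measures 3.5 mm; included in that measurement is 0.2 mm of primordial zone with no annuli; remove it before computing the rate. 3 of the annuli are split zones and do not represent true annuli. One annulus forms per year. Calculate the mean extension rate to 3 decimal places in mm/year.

0.174 mm/year

After corrections the count is 22 − 3 = 19 annuli.
Removing the 0.2 mm offcut leaves 3.5 − 0.2 = 3.3 mm.
Mean rate = 3.3 mm / 19 years ≈ 0.174 mm/year.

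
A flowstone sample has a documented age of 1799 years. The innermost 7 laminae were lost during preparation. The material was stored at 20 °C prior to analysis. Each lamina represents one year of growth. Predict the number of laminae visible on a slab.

1792 laminae

One lamina per year gives 1799 laminae over 1799 years.
Subtracting the 7 laminae not captured gives 1799 − 7 = 1792 laminae in the record.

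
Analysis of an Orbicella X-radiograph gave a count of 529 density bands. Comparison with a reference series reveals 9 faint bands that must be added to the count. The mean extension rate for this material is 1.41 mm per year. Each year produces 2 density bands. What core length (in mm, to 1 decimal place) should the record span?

379.3 mm

Correcting the raw count gives 529 + 9 = 538 true density bands.
With 2 density bands per year, 538 / 2 = 269 years.
269 years at 1.41 mm/year gives 1.41 × 269 = 379.3 mm.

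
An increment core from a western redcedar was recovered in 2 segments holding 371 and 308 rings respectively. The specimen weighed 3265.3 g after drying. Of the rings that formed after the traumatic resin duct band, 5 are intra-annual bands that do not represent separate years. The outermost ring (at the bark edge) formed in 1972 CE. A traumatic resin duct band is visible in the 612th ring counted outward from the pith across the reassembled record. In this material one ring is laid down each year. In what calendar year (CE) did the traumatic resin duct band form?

1910 CE

Total rings = 371 + 308 = 679.
679 − 612 = 67 rings lie beyond the traumatic resin duct band toward the bark edge.
Removing the 5 false rings leaves 67 − 5 = 62 true rings beyond the traumatic resin duct band.
1972 − 62 = 1910 CE.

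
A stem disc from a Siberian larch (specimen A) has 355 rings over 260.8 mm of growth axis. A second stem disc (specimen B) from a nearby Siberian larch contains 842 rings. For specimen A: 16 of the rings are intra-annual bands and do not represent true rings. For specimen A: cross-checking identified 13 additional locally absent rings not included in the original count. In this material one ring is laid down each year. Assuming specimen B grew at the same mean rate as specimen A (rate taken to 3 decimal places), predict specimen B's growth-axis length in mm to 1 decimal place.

623.9 mm

Specimen A: true ring count = 355 − 16 + 13 = 352.
A: Mean rate = 260.8 mm / 352 years ≈ 0.741 mm/yr.
B's length ≈ 0.741 × 842 = 623.9 mm.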